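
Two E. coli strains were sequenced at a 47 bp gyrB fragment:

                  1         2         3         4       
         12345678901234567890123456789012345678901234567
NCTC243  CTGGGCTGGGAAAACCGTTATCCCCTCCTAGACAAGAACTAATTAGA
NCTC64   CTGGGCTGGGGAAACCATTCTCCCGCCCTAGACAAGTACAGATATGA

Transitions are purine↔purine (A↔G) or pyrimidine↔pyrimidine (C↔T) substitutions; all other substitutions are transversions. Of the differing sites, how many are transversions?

Differing sites — 11:A/G (Ti); 17:G/A (Ti); 20:A/C (Tv); 25:C/G (Tv); 26:T/C (Ti); 37:A/T (Tv); 40:T/A (Tv); 41:A/G (Ti); 44:T/A (Tv); 45:A/T (Tv).
Of the 10 differences, 4 transitions and 6 transversions, so the answer is 6.

6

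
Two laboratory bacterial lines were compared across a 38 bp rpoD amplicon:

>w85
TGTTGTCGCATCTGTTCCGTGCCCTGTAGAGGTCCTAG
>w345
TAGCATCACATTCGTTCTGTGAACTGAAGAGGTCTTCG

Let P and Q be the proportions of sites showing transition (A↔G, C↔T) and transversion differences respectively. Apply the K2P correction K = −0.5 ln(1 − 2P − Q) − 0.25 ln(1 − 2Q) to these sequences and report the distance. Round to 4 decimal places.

0.4785

Mismatches occur at site 2 (G/A, transition), site 3 (T/G, transversion), site 4 (T/C, transition), site 5 (G/A, transition), site 8 (G/A, transition), site 12 (C/T, transition), site 13 (T/C, transition), site 18 (C/T, transition), site 22 (C/A, transversion), site 23 (C/A, transversion), site 27 (T/A, transversion), site 35 (C/T, transition), site 37 (A/C, transversion).
Of the 13 differences, 8 transitions and 5 transversions over 38 sites: P = 8/38 = 0.210526, Q = 5/38 = 0.131579.
d = −0.5·ln(0.447369) − 0.25·ln(0.736842) = −0.5·(-0.804372) − 0.25·(-0.305382) = 0.4785.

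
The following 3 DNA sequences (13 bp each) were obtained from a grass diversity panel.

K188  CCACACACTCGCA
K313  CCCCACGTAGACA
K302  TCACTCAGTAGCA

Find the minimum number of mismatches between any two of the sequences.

4

Pairwise Hamming distances:
  K188 vs K313: 6
  K188 vs K302: 4
  K313 vs K302: 8
The smallest is 4, between K188 and K302.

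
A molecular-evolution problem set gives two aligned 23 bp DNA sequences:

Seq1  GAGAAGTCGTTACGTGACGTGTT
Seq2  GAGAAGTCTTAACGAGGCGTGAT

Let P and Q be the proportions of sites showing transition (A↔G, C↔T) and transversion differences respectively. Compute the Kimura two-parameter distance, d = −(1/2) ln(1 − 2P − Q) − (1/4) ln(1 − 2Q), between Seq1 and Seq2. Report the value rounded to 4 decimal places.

0.2580

Differing sites — 9:G/T (Tv); 11:T/A (Tv); 15:T/A (Tv); 17:A/G (Ti); 22:T/A (Tv).
Of the 5 differences, 1 transition and 4 transversions over 23 sites: P = 1/23 = 0.043478, Q = 4/23 = 0.173913.
d = −0.5·ln(0.739131) − 0.25·ln(0.652174) = −0.5·(-0.302280) − 0.25·(-0.427444) = 0.2580.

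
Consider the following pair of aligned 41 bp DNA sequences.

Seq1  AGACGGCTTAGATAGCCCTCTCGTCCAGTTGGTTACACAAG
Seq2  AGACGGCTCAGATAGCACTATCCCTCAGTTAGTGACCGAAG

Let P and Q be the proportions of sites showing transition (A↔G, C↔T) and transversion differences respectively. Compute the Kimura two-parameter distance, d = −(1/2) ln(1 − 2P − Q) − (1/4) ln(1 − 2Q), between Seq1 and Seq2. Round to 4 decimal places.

Differing sites — 9:T/C (Ti); 17:C/A (Tv); 20:C/A (Tv); 23:G/C (Tv); 24:T/C (Ti); 25:C/T (Ti); 31:G/A (Ti); 34:T/G (Tv); 37:A/C (Tv); 38:C/G (Tv).
Of the 10 differences, 4 transitions and 6 transversions over 41 sites: P = 4/41 = 0.097561, Q = 6/41 = 0.146341.
d = −0.5·ln(0.658537) − 0.25·ln(0.707318) = −0.5·(-0.417735) − 0.25·(-0.346275) = 0.2954.

0.2954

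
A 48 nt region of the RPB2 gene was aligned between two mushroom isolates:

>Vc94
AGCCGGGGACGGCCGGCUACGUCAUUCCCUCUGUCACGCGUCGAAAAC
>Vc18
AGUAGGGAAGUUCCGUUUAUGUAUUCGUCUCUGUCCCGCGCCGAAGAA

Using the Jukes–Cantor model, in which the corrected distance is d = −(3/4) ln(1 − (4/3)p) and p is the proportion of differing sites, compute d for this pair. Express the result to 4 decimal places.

0.5199

The sequences differ at positions 3 (C/U), 4 (C/A), 8 (G/A), 10 (C/G), 11 (G/U), 12 (G/U), 16 (G/U), 17 (C/U), 20 (C/U), 23 (C/A), 24 (A/U), 26 (U/C), 27 (C/G), 28 (C/U), 36 (A/C), 41 (U/C), 46 (A/G), 48 (C/A).
p = 18/48 = 0.375000.
d = −0.75 · ln(1 − (4/3)·0.375000) = −0.75 · ln(0.500000) = −0.75 · (-0.693147) = 0.5199.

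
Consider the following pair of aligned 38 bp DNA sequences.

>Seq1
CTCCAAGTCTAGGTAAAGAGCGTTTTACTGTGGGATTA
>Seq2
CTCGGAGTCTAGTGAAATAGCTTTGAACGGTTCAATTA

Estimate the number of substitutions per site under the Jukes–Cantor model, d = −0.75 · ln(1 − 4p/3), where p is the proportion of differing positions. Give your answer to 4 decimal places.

0.4099

Differing sites — 4:C/G; 5:A/G; 13:G/T; 14:T/G; 18:G/T; 22:G/T; 25:T/G; 26:T/A; 29:T/G; 32:G/T; 33:G/C; 34:G/A.
p = 12/38 = 0.315789.
d = −0.75 · ln(1 − (4/3)·0.315789) = −0.75 · ln(0.578948) = −0.75 · (-0.546543) = 0.4099.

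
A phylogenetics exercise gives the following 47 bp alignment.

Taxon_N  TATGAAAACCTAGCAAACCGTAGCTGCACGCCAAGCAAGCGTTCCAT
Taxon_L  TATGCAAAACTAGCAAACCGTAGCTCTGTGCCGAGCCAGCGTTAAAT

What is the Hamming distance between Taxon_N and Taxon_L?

Differing sites — 5:A/C; 9:C/A; 26:G/C; 27:C/T; 28:A/G; 29:C/T; 33:A/G; 37:A/C; 44:C/A; 45:C/A.
That gives 10 mismatches out of 47 aligned sites, so the Hamming distance is 10.

10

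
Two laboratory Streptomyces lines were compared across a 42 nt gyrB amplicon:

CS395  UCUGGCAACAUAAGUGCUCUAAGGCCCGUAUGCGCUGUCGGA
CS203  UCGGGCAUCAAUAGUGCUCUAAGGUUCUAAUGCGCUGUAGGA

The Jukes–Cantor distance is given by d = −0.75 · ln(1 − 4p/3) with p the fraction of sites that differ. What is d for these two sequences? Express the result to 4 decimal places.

0.2524

Differing sites — 3:U/G; 8:A/U; 11:U/A; 12:A/U; 25:C/U; 26:C/U; 28:G/U; 29:U/A; 39:C/A.
p = 9/42 = 0.214286.
d = −0.75 · ln(1 − (4/3)·0.214286) = −0.75 · ln(0.714285) = −0.75 · (-0.336473) = 0.2524.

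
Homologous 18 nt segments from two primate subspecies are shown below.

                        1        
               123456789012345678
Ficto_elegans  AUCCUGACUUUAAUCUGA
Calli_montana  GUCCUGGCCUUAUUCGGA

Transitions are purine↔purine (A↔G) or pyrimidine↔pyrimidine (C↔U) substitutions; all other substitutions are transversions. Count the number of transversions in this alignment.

Differing sites — 1:A/G (Ti); 7:A/G (Ti); 9:U/C (Ti); 13:A/U (Tv); 16:U/G (Tv).
Of the 5 differences, 3 transitions and 2 transversions, so the answer is 2.

2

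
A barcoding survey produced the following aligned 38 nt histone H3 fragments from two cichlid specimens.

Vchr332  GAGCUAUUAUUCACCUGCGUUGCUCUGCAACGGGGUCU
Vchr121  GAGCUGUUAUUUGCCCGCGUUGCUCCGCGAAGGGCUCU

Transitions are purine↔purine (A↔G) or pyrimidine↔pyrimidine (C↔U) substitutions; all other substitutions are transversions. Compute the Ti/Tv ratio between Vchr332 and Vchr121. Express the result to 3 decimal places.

3.000

The sequences differ at positions 6 (A/G, transition), 12 (C/U, transition), 13 (A/G, transition), 16 (U/C, transition), 26 (U/C, transition), 29 (A/G, transition), 31 (C/A, transversion), 35 (G/C, transversion).
Of the 8 differences, 6 transitions and 2 transversions, so Ti/Tv = 6/2 = 3.000.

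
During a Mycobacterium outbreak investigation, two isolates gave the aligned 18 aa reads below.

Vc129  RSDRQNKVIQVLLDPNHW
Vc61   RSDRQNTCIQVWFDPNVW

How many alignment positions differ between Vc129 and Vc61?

5

Mismatches occur at site 7 (K→T), site 8 (V→C), site 12 (L→W), site 13 (L→F), site 17 (H→V).
That gives 5 mismatches out of 18 aligned sites, so the Hamming distance is 5.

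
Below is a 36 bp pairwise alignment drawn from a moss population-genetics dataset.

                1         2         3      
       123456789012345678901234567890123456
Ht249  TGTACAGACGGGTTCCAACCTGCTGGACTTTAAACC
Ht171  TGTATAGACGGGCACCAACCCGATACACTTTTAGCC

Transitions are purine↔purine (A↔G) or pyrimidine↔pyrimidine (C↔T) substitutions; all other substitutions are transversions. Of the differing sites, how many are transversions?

Differing sites — 5:C/T (Ti); 13:T/C (Ti); 14:T/A (Tv); 21:T/C (Ti); 23:C/A (Tv); 25:G/A (Ti); 26:G/C (Tv); 32:A/T (Tv); 34:A/G (Ti).
Of the 9 differences, 5 transitions and 4 transversions, so the answer is 4.

4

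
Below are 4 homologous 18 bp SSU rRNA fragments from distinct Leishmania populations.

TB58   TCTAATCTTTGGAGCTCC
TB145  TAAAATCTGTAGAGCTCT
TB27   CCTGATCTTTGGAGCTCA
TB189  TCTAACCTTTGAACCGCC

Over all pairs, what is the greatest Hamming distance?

9

Pairwise Hamming distances:
  TB58 vs TB145: 5
  TB58 vs TB27: 3
  TB58 vs TB189: 4
  TB145 vs TB27: 7
  TB145 vs TB189: 9
  TB27 vs TB189: 7
The largest is 9, between TB145 and TB189.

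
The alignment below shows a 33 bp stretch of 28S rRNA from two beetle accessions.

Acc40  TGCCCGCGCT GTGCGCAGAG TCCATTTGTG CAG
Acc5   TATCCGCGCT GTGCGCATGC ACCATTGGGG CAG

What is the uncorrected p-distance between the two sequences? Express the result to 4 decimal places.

0.2424

The sequences differ at positions 2 (G/A), 3 (C/T), 18 (G/T), 19 (A/G), 20 (G/C), 21 (T/A), 27 (T/G), 29 (T/G).
There are 8 differences over 33 sites, so p = 8/33 = 0.2424.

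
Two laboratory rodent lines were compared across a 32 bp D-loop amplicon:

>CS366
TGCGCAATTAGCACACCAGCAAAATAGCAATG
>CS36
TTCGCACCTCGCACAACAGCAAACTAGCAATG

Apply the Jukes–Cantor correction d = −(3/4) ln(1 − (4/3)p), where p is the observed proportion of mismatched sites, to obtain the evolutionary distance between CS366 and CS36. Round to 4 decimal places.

0.2158

Mismatches occur at site 2 (G→T), site 7 (A→C), site 8 (T→C), site 10 (A→C), site 16 (C→A), site 24 (A→C).
p = 6/32 = 0.187500.
d = −0.75 · ln(1 − (4/3)·0.187500) = −0.75 · ln(0.750000) = −0.75 · (-0.287682) = 0.2158.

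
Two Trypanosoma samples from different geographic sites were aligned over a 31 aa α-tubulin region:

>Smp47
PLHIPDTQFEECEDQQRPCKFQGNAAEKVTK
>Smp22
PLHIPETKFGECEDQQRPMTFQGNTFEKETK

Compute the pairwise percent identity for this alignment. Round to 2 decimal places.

74.19%

The sequences differ at positions 6 (D/E), 8 (Q/K), 10 (E/G), 19 (C/M), 20 (K/T), 25 (A/T), 26 (A/F), 29 (V/E).
23 of the 31 sites match, so the percent identity is 23/31 × 100 = 74.19%.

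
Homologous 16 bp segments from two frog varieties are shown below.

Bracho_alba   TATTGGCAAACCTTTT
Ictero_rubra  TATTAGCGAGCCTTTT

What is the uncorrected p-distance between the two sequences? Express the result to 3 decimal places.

0.188

Mismatches occur at site 5 (G→A), site 8 (A→G), site 10 (A→G).
There are 3 differences over 16 sites, so p = 3/16 = 0.188.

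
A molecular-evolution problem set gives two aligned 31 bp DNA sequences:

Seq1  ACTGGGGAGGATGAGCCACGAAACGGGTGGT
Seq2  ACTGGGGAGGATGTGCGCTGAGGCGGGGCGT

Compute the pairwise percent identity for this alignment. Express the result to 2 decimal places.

74.19%

Differing sites — 14:A/T; 17:C/G; 18:A/C; 19:C/T; 22:A/G; 23:A/G; 28:T/G; 29:G/C.
23 of the 31 sites match, so the percent identity is 23/31 × 100 = 74.19%.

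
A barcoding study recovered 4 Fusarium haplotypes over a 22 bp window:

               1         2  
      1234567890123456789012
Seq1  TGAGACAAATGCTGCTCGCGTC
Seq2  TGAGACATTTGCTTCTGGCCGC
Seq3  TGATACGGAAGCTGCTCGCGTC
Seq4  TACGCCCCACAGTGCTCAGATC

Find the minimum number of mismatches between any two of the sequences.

4

Pairwise Hamming distances:
  Seq1 vs Seq2: 6
  Seq1 vs Seq3: 4
  Seq1 vs Seq4: 11
  Seq2 vs Seq3: 9
  Seq2 vs Seq4: 15
  Seq3 vs Seq4: 12
The smallest is 4, between Seq1 and Seq3.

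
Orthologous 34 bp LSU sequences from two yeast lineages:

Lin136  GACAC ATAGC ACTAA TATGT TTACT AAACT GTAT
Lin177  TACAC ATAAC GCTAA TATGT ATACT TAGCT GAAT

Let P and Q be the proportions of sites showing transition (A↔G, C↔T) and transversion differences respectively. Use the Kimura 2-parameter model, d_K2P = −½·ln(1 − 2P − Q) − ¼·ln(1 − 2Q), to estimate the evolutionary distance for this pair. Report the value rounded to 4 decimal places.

Differing sites — 1:G/T (Tv); 9:G/A (Ti); 11:A/G (Ti); 21:T/A (Tv); 26:A/T (Tv); 28:A/G (Ti); 32:T/A (Tv).
Of the 7 differences, 3 transitions and 4 transversions over 34 sites: P = 3/34 = 0.088235, Q = 4/34 = 0.117647.
d = −0.5·ln(0.705883) − 0.25·ln(0.764706) = −0.5·(-0.348306) − 0.25·(-0.268264) = 0.2412.

0.2412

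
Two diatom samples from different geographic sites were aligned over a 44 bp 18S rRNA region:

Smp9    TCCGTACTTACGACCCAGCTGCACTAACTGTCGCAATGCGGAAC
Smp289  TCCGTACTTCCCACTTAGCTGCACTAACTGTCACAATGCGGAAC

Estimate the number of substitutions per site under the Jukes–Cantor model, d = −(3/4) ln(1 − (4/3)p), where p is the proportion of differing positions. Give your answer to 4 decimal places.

0.1232

Mismatches occur at site 10 (A↔C), site 12 (G↔C), site 15 (C↔T), site 16 (C↔T), site 33 (G↔A).
p = 5/44 = 0.113636.
d = −0.75 · ln(1 − (4/3)·0.113636) = −0.75 · ln(0.848485) = −0.75 · (-0.164303) = 0.1232.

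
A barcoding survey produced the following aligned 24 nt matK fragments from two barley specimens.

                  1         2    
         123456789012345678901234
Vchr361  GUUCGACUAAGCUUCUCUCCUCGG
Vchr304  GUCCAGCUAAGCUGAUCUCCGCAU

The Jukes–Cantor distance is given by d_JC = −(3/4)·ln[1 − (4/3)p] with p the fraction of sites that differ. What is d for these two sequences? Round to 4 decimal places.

0.4408

Differing sites — 3:U/C; 5:G/A; 6:A/G; 14:U/G; 15:C/A; 21:U/G; 23:G/A; 24:G/U.
p = 8/24 = 0.333333.
d = −0.75 · ln(1 − (4/3)·0.333333) = −0.75 · ln(0.555556) = −0.75 · (-0.587786) = 0.4408.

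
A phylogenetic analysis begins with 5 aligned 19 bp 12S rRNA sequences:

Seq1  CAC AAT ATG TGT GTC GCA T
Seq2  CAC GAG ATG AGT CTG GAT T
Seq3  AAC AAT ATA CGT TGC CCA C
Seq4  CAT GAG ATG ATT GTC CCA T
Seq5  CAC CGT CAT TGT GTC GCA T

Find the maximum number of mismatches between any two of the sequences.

Pairwise Hamming distances:
  Seq1 vs Seq2: 7
  Seq1 vs Seq3: 7
  Seq1 vs Seq4: 6
  Seq1 vs Seq5: 5
  Seq2 vs Seq3: 12
  Seq2 vs Seq4: 7
  Seq2 vs Seq5: 11
  Seq3 vs Seq4: 10
  Seq3 vs Seq5: 11
  Seq4 vs Seq5: 10
The largest is 12, between Seq2 and Seq3.

12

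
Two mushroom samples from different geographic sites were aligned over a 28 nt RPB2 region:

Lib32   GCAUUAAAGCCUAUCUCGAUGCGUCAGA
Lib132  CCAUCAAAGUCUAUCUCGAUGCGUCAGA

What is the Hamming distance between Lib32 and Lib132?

Differing sites — 1:G/C; 5:U/C; 10:C/U.
That gives 3 mismatches out of 28 aligned sites, so the Hamming distance is 3.

3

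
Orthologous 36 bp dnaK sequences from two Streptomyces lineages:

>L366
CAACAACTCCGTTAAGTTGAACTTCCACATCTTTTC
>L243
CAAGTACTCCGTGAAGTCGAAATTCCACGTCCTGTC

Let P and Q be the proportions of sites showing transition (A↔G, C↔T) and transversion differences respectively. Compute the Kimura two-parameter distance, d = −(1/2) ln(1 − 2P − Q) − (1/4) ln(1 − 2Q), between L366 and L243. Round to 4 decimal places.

0.2637

The sequences differ at positions 4 (C/G, transversion), 5 (A/T, transversion), 13 (T/G, transversion), 18 (T/C, transition), 22 (C/A, transversion), 29 (A/G, transition), 32 (T/C, transition), 34 (T/G, transversion).
Of the 8 differences, 3 transitions and 5 transversions over 36 sites: P = 3/36 = 0.083333, Q = 5/36 = 0.138889.
d = −0.5·ln(0.694445) − 0.25·ln(0.722222) = −0.5·(-0.364642) − 0.25·(-0.325423) = 0.2637.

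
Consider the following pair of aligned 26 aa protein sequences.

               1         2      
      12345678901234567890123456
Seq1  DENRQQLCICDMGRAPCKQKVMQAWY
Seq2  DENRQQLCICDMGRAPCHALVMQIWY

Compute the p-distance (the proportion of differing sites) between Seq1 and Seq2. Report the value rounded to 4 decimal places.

Mismatches occur at site 18 (K→H), site 19 (Q→A), site 20 (K→L), site 24 (A→I).
There are 4 differences over 26 sites, so p = 4/26 = 0.1538.

0.1538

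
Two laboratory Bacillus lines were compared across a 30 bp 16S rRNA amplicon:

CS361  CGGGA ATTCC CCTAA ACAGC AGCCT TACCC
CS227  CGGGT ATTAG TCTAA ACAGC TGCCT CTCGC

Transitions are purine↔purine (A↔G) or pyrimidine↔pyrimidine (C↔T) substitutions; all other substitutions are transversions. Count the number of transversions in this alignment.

The sequences differ at positions 5 (A/T, transversion), 9 (C/A, transversion), 10 (C/G, transversion), 11 (C/T, transition), 21 (A/T, transversion), 26 (T/C, transition), 27 (A/T, transversion), 29 (C/G, transversion).
Of the 8 differences, 2 transitions and 6 transversions, so the answer is 6.

6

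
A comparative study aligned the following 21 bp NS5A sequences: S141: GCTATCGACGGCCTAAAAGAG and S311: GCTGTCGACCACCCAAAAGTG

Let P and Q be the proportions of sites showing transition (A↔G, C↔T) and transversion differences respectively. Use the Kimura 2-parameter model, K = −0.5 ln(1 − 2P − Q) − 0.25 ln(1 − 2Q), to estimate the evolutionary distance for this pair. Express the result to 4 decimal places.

0.2926

Mismatches occur at site 4 (A↔G, transition), site 10 (G↔C, transversion), site 11 (G↔A, transition), site 14 (T↔C, transition), site 20 (A↔T, transversion).
Of the 5 differences, 3 transitions and 2 transversions over 21 sites: P = 3/21 = 0.142857, Q = 2/21 = 0.095238.
d = −0.5·ln(0.619048) − 0.25·ln(0.809524) = −0.5·(-0.479572) − 0.25·(-0.211309) = 0.2926.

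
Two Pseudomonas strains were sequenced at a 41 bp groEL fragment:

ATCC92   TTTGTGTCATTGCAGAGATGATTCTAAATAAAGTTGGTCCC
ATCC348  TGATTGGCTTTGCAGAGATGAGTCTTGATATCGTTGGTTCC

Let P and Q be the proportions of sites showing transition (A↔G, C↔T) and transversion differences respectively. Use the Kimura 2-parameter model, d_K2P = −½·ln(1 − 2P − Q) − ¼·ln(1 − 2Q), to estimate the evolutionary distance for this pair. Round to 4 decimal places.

Differing sites — 2:T/G (Tv); 3:T/A (Tv); 4:G/T (Tv); 7:T/G (Tv); 9:A/T (Tv); 22:T/G (Tv); 26:A/T (Tv); 27:A/G (Ti); 31:A/T (Tv); 32:A/C (Tv); 39:C/T (Ti).
Of the 11 differences, 2 transitions and 9 transversions over 41 sites: P = 2/41 = 0.048780, Q = 9/41 = 0.219512.
d = −0.5·ln(0.682928) − 0.25·ln(0.560976) = −0.5·(-0.381366) − 0.25·(-0.578077) = 0.3352.

0.3352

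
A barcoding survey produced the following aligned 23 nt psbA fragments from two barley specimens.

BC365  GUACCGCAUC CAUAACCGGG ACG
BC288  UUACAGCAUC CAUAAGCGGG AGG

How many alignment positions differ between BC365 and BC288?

4

The sequences differ at positions 1 (G/U), 5 (C/A), 16 (C/G), 22 (C/G).
That gives 4 mismatches out of 23 aligned sites, so the Hamming distance is 4.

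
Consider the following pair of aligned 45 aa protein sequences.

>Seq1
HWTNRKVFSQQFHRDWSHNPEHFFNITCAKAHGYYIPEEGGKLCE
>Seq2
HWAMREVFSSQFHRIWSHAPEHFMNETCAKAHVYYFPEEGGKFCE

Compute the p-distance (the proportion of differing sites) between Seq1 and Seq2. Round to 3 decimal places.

Differing sites — 3:T/A; 4:N/M; 6:K/E; 10:Q/S; 15:D/I; 19:N/A; 24:F/M; 26:I/E; 33:G/V; 36:I/F; 43:L/F.
There are 11 differences over 45 sites, so p = 11/45 = 0.244.

0.244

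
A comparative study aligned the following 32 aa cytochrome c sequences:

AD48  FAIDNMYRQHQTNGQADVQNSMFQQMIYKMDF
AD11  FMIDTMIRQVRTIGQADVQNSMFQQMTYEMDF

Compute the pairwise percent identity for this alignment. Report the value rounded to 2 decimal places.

75.00%

Mismatches occur at site 2 (A/M), site 5 (N/T), site 7 (Y/I), site 10 (H/V), site 11 (Q/R), site 13 (N/I), site 27 (I/T), site 29 (K/E).
24 of the 32 sites match, so the percent identity is 24/32 × 100 = 75.00%.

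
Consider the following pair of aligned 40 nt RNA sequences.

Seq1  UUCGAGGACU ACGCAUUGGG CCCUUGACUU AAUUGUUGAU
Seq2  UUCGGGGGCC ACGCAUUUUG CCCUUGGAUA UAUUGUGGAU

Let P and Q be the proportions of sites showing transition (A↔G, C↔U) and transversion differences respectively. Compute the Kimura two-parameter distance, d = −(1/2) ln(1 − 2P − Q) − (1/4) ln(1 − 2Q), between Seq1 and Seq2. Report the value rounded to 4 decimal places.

0.3046

Mismatches occur at site 5 (A↔G, transition), site 8 (A↔G, transition), site 10 (U↔C, transition), site 18 (G↔U, transversion), site 19 (G↔U, transversion), site 27 (A↔G, transition), site 28 (C↔A, transversion), site 30 (U↔A, transversion), site 31 (A↔U, transversion), site 37 (U↔G, transversion).
Of the 10 differences, 4 transitions and 6 transversions over 40 sites: P = 4/40 = 0.100000, Q = 6/40 = 0.150000.
d = −0.5·ln(0.650000) − 0.25·ln(0.700000) = −0.5·(-0.430783) − 0.25·(-0.356675) = 0.3046.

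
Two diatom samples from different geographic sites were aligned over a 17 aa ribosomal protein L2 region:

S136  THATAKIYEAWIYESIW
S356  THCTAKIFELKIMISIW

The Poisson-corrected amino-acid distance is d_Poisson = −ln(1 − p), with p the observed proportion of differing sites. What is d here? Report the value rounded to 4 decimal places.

Mismatches occur at site 3 (A/C), site 8 (Y/F), site 10 (A/L), site 11 (W/K), site 13 (Y/M), site 14 (E/I).
p = 6/17 = 0.352941.
d = −ln(1 − 0.352941) = −ln(0.647059) = 0.4353.

0.4353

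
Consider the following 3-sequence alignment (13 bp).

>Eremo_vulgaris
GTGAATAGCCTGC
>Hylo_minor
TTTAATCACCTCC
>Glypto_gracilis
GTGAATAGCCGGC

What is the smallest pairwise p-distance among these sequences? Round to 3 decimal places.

Pairwise Hamming distances:
  Eremo_vulgaris vs Hylo_minor: 5
  Eremo_vulgaris vs Glypto_gracilis: 1
  Hylo_minor vs Glypto_gracilis: 6
The smallest is 1 mismatch, between Eremo_vulgaris and Glypto_gracilis; p = 1/13 = 0.077.

0.077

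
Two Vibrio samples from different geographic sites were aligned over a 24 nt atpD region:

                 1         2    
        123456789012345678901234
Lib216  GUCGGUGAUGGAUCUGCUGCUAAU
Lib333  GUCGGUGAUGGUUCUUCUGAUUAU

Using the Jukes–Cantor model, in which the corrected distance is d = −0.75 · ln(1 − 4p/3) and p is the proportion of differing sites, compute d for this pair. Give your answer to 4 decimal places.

0.1885

Differing sites — 12:A/U; 16:G/U; 20:C/A; 22:A/U.
p = 4/24 = 0.166667.
d = −0.75 · ln(1 − (4/3)·0.166667) = −0.75 · ln(0.777777) = −0.75 · (-0.251315) = 0.1885.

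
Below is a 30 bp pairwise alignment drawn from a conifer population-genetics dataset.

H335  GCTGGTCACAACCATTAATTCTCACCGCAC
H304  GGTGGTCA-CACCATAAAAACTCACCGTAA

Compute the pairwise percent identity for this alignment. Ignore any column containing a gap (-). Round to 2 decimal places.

Excluding the 1 gap column leaves 29 comparable sites.
Differing sites — 2:C/G; 10:A/C; 16:T/A; 19:T/A; 20:T/A; 28:C/T; 30:C/A.
22 of the 29 comparable sites match, so the percent identity is 22/29 × 100 = 75.86%.

75.86%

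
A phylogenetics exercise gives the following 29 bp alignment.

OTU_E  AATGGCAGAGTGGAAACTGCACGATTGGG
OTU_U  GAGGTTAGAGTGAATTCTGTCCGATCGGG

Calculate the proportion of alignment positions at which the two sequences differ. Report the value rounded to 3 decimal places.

The sequences differ at positions 1 (A/G), 3 (T/G), 5 (G/T), 6 (C/T), 13 (G/A), 15 (A/T), 16 (A/T), 20 (C/T), 21 (A/C), 26 (T/C).
There are 10 differences over 29 sites, so p = 10/29 = 0.345.

0.345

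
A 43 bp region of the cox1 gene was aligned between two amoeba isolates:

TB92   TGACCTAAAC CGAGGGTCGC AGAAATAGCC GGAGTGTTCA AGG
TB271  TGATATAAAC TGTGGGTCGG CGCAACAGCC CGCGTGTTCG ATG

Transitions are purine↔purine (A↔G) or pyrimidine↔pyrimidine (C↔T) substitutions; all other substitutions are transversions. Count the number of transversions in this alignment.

Mismatches occur at site 4 (C→T, transition), site 5 (C→A, transversion), site 11 (C→T, transition), site 13 (A→T, transversion), site 20 (C→G, transversion), site 21 (A→C, transversion), site 23 (A→C, transversion), site 26 (T→C, transition), site 31 (G→C, transversion), site 33 (A→C, transversion), site 40 (A→G, transition), site 42 (G→T, transversion).
Of the 12 differences, 4 transitions and 8 transversions, so the answer is 8.

8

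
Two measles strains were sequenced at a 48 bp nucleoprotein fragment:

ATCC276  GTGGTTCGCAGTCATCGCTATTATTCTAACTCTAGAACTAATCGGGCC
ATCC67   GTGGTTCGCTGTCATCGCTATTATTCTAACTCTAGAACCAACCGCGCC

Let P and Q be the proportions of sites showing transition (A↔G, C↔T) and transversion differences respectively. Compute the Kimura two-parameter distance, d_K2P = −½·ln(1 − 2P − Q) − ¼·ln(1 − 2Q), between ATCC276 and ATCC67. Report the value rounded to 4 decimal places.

Differing sites — 10:A/T (Tv); 39:T/C (Ti); 42:T/C (Ti); 45:G/C (Tv).
Of the 4 differences, 2 transitions and 2 transversions over 48 sites: P = 2/48 = 0.041667, Q = 2/48 = 0.041667.
d = −0.5·ln(0.874999) − 0.25·ln(0.916666) = −0.5·(-0.133533) − 0.25·(-0.087012) = 0.0885.

0.0885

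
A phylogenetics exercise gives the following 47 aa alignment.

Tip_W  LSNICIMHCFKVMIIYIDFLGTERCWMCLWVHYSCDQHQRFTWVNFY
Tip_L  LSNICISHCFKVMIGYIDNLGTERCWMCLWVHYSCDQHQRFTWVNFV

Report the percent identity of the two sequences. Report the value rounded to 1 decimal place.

The sequences differ at positions 7 (M/S), 15 (I/G), 19 (F/N), 47 (Y/V).
43 of the 47 sites match, so the percent identity is 43/47 × 100 = 91.5%.

91.5%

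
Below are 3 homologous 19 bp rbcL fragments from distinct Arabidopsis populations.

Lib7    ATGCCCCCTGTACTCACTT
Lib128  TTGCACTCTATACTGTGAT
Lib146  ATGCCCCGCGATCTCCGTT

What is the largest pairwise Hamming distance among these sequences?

Pairwise Hamming distances:
  Lib7 vs Lib128: 8
  Lib7 vs Lib146: 6
  Lib128 vs Lib146: 11
The largest is 11, between Lib128 and Lib146.

11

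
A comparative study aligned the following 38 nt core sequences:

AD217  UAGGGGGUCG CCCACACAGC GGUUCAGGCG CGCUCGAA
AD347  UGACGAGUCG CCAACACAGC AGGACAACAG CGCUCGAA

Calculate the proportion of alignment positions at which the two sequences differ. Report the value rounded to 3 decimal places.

0.289

The sequences differ at positions 2 (A/G), 3 (G/A), 4 (G/C), 6 (G/A), 13 (C/A), 21 (G/A), 23 (U/G), 24 (U/A), 27 (G/A), 28 (G/C), 29 (C/A).
There are 11 differences over 38 sites, so p = 11/38 = 0.289.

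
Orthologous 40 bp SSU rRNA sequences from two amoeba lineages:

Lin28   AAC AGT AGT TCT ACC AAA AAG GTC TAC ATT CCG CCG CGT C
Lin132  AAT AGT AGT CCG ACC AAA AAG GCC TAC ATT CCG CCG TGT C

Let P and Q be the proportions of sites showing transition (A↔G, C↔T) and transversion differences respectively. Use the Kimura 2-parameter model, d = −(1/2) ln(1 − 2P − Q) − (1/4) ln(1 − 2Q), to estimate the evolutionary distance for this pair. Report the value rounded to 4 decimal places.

Differing sites — 3:C/T (Ti); 10:T/C (Ti); 12:T/G (Tv); 23:T/C (Ti); 37:C/T (Ti).
Of the 5 differences, 4 transitions and 1 transversion over 40 sites: P = 4/40 = 0.100000, Q = 1/40 = 0.025000.
d = −0.5·ln(0.775000) − 0.25·ln(0.950000) = −0.5·(-0.254892) − 0.25·(-0.051293) = 0.1403.

0.1403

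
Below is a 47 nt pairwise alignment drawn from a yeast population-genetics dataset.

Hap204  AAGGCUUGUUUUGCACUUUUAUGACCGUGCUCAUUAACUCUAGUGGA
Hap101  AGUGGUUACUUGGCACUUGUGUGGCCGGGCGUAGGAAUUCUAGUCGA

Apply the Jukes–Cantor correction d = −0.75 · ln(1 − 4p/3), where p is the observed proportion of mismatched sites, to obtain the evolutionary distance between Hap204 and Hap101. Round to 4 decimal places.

The sequences differ at positions 2 (A/G), 3 (G/U), 5 (C/G), 8 (G/A), 9 (U/C), 12 (U/G), 19 (U/G), 21 (A/G), 24 (A/G), 28 (U/G), 31 (U/G), 32 (C/U), 34 (U/G), 35 (U/G), 38 (C/U), 45 (G/C).
p = 16/47 = 0.340426.
d = −0.75 · ln(1 − (4/3)·0.340426) = −0.75 · ln(0.546099) = −0.75 · (-0.604955) = 0.4537.

0.4537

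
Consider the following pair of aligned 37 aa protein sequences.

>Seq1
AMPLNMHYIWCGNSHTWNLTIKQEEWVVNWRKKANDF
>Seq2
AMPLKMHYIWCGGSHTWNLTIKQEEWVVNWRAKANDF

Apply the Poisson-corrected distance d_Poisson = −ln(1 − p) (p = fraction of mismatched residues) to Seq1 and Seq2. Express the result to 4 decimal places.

0.0846

The sequences differ at positions 5 (N/K), 13 (N/G), 32 (K/A).
p = 3/37 = 0.081081.
d = −ln(1 − 0.081081) = −ln(0.918919) = 0.0846.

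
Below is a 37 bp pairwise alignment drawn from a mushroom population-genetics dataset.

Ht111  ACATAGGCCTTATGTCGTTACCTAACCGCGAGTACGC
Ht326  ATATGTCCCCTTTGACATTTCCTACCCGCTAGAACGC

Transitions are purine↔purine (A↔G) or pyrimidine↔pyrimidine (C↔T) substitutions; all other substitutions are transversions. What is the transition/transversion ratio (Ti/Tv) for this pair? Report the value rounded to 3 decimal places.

Mismatches occur at site 2 (C/T, transition), site 5 (A/G, transition), site 6 (G/T, transversion), site 7 (G/C, transversion), site 10 (T/C, transition), site 12 (A/T, transversion), site 15 (T/A, transversion), site 17 (G/A, transition), site 20 (A/T, transversion), site 25 (A/C, transversion), site 30 (G/T, transversion), site 33 (T/A, transversion).
Of the 12 differences, 4 transitions and 8 transversions, so Ti/Tv = 4/8 = 0.500.

0.500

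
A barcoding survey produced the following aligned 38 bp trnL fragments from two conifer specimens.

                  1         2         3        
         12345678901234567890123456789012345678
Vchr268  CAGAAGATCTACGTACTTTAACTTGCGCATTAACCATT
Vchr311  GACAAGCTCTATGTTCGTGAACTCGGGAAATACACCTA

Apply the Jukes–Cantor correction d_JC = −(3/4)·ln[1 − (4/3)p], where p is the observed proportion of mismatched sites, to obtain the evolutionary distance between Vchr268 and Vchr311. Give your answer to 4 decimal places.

0.5604

Mismatches occur at site 1 (C/G), site 3 (G/C), site 7 (A/C), site 12 (C/T), site 15 (A/T), site 17 (T/G), site 19 (T/G), site 24 (T/C), site 26 (C/G), site 28 (C/A), site 30 (T/A), site 33 (A/C), site 34 (C/A), site 36 (A/C), site 38 (T/A).
p = 15/38 = 0.394737.
d = −0.75 · ln(1 − (4/3)·0.394737) = −0.75 · ln(0.473684) = −0.75 · (-0.747215) = 0.5604.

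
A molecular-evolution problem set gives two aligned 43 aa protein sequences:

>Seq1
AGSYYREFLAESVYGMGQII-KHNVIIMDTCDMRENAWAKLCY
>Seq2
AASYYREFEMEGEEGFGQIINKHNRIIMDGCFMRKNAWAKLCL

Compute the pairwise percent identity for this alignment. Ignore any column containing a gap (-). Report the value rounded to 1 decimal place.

71.4%

Excluding the 1 gap column leaves 42 comparable sites.
Mismatches occur at site 2 (G→A), site 9 (L→E), site 10 (A→M), site 12 (S→G), site 13 (V→E), site 14 (Y→E), site 16 (M→F), site 25 (V→R), site 30 (T→G), site 32 (D→F), site 35 (E→K), site 43 (Y→L).
30 of the 42 comparable sites match, so the percent identity is 30/42 × 100 = 71.4%.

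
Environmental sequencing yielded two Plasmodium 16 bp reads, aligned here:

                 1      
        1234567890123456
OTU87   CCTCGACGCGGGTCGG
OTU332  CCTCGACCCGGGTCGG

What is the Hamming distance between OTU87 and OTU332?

1

The sequences differ at position 8 (G/C).
That gives 1 mismatch out of 16 aligned sites, so the Hamming distance is 1.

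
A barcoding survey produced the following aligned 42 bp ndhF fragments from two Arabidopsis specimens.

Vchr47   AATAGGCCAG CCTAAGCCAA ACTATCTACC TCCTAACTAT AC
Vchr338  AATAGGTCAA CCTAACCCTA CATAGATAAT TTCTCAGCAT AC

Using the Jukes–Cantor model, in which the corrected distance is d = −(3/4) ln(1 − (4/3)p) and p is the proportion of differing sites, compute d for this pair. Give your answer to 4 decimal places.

Mismatches occur at site 7 (C↔T), site 10 (G↔A), site 16 (G↔C), site 19 (A↔T), site 21 (A↔C), site 22 (C↔A), site 25 (T↔G), site 26 (C↔A), site 29 (C↔A), site 30 (C↔T), site 32 (C↔T), site 35 (A↔C), site 37 (C↔G), site 38 (T↔C).
p = 14/42 = 0.333333.
d = −0.75 · ln(1 − (4/3)·0.333333) = −0.75 · ln(0.555556) = −0.75 · (-0.587786) = 0.4408.

0.4408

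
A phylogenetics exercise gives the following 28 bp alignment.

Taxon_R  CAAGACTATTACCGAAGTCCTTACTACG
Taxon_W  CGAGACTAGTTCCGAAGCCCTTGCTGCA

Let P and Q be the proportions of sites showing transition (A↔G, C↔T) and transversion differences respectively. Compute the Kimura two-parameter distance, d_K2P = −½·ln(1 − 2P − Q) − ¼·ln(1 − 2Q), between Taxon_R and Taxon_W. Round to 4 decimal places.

Differing sites — 2:A/G (Ti); 9:T/G (Tv); 11:A/T (Tv); 18:T/C (Ti); 23:A/G (Ti); 26:A/G (Ti); 28:G/A (Ti).
Of the 7 differences, 5 transitions and 2 transversions over 28 sites: P = 5/28 = 0.178571, Q = 2/28 = 0.071429.
d = −0.5·ln(0.571429) − 0.25·ln(0.857142) = −0.5·(-0.559615) − 0.25·(-0.154152) = 0.3183.

0.3183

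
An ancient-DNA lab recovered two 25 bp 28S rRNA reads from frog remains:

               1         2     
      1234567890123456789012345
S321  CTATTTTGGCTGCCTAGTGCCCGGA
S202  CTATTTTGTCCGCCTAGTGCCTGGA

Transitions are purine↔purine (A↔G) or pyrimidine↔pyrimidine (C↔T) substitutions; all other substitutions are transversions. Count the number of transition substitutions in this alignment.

2

Differing sites — 9:G/T (Tv); 11:T/C (Ti); 22:C/T (Ti).
Of the 3 differences, 2 transitions and 1 transversion, so the answer is 2.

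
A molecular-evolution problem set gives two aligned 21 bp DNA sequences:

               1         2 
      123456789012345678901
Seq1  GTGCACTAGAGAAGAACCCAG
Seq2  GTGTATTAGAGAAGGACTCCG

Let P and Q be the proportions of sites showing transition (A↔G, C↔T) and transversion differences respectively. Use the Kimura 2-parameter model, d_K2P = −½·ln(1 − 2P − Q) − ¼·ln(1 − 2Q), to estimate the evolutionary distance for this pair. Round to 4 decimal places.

0.3048

Differing sites — 4:C/T (Ti); 6:C/T (Ti); 15:A/G (Ti); 18:C/T (Ti); 20:A/C (Tv).
Of the 5 differences, 4 transitions and 1 transversion over 21 sites: P = 4/21 = 0.190476, Q = 1/21 = 0.047619.
d = −0.5·ln(0.571429) − 0.25·ln(0.904762) = −0.5·(-0.559615) − 0.25·(-0.100083) = 0.3048.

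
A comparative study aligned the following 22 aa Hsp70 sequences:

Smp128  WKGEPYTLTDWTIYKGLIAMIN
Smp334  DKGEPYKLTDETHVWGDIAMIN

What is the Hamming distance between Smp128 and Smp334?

7

Mismatches occur at site 1 (W→D), site 7 (T→K), site 11 (W→E), site 13 (I→H), site 14 (Y→V), site 15 (K→W), site 17 (L→D).
That gives 7 mismatches out of 22 aligned sites, so the Hamming distance is 7.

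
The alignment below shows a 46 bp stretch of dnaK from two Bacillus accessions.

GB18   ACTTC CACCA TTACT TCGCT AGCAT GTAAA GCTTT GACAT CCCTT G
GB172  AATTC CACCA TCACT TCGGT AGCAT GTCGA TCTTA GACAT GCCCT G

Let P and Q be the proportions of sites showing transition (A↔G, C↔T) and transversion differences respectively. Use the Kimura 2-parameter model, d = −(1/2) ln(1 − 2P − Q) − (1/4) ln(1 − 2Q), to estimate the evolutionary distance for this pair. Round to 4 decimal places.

0.2267

Mismatches occur at site 2 (C/A, transversion), site 12 (T/C, transition), site 19 (C/G, transversion), site 28 (A/C, transversion), site 29 (A/G, transition), site 31 (G/T, transversion), site 35 (T/A, transversion), site 41 (C/G, transversion), site 44 (T/C, transition).
Of the 9 differences, 3 transitions and 6 transversions over 46 sites: P = 3/46 = 0.065217, Q = 6/46 = 0.130435.
d = −0.5·ln(0.739131) − 0.25·ln(0.739130) = −0.5·(-0.302280) − 0.25·(-0.302281) = 0.2267.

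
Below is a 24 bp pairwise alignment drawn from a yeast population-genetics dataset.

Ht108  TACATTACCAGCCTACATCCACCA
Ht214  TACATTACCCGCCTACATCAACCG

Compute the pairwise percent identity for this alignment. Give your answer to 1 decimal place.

87.5%

Mismatches occur at site 10 (A→C), site 20 (C→A), site 24 (A→G).
21 of the 24 sites match, so the percent identity is 21/24 × 100 = 87.5%.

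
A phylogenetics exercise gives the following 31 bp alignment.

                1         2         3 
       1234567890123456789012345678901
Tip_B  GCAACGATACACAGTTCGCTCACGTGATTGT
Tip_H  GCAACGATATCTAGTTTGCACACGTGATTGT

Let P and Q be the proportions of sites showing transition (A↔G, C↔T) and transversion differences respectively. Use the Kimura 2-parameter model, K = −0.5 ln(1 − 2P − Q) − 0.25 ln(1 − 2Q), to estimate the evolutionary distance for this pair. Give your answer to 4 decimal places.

0.1838

Differing sites — 10:C/T (Ti); 11:A/C (Tv); 12:C/T (Ti); 17:C/T (Ti); 20:T/A (Tv).
Of the 5 differences, 3 transitions and 2 transversions over 31 sites: P = 3/31 = 0.096774, Q = 2/31 = 0.064516.
d = −0.5·ln(0.741936) − 0.25·ln(0.870968) = −0.5·(-0.298492) − 0.25·(-0.138150) = 0.1838.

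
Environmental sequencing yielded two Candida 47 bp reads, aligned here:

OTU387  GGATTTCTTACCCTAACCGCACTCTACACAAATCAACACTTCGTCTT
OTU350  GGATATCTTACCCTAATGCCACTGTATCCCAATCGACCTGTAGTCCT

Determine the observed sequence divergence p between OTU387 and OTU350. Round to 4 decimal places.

0.2979

Differing sites — 5:T/A; 17:C/T; 18:C/G; 19:G/C; 24:C/G; 27:C/T; 28:A/C; 30:A/C; 35:A/G; 38:A/C; 39:C/T; 40:T/G; 42:C/A; 46:T/C.
There are 14 differences over 47 sites, so p = 14/47 = 0.2979.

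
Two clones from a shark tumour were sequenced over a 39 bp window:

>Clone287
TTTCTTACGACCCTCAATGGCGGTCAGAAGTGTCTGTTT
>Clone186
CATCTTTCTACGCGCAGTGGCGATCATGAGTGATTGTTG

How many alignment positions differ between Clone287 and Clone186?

Mismatches occur at site 1 (T/C), site 2 (T/A), site 7 (A/T), site 9 (G/T), site 12 (C/G), site 14 (T/G), site 17 (A/G), site 23 (G/A), site 27 (G/T), site 28 (A/G), site 33 (T/A), site 34 (C/T), site 39 (T/G).
That gives 13 mismatches out of 39 aligned sites, so the Hamming distance is 13.

13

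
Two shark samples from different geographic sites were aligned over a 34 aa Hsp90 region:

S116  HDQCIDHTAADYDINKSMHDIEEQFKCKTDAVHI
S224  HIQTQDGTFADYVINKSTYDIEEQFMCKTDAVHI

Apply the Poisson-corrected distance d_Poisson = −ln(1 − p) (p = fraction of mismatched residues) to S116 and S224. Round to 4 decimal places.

Differing sites — 2:D/I; 4:C/T; 5:I/Q; 7:H/G; 9:A/F; 13:D/V; 18:M/T; 19:H/Y; 26:K/M.
p = 9/34 = 0.264706.
d = −ln(1 − 0.264706) = −ln(0.735294) = 0.3075.

0.3075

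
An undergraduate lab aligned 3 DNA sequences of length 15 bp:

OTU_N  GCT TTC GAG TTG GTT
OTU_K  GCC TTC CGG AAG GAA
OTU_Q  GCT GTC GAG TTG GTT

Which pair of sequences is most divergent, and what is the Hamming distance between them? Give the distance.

8

Pairwise Hamming distances:
  OTU_N vs OTU_K: 7
  OTU_N vs OTU_Q: 1
  OTU_K vs OTU_Q: 8
The largest is 8, between OTU_K and OTU_Q.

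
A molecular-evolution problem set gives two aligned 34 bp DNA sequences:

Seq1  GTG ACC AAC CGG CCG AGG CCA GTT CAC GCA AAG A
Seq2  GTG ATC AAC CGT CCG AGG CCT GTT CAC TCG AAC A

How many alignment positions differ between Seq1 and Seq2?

Mismatches occur at site 5 (C↔T), site 12 (G↔T), site 21 (A↔T), site 28 (G↔T), site 30 (A↔G), site 33 (G↔C).
That gives 6 mismatches out of 34 aligned sites, so the Hamming distance is 6.

6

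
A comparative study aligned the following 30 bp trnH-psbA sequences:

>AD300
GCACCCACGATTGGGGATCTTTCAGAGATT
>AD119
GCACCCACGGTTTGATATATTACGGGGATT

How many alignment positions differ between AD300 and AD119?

The sequences differ at positions 10 (A/G), 13 (G/T), 15 (G/A), 16 (G/T), 19 (C/A), 22 (T/A), 24 (A/G), 26 (A/G).
That gives 8 mismatches out of 30 aligned sites, so the Hamming distance is 8.

8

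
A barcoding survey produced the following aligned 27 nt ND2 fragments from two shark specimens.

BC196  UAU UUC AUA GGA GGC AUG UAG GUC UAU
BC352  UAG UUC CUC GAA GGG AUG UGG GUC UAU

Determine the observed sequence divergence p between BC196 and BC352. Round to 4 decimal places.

Mismatches occur at site 3 (U↔G), site 7 (A↔C), site 9 (A↔C), site 11 (G↔A), site 15 (C↔G), site 20 (A↔G).
There are 6 differences over 27 sites, so p = 6/27 = 0.2222.

0.2222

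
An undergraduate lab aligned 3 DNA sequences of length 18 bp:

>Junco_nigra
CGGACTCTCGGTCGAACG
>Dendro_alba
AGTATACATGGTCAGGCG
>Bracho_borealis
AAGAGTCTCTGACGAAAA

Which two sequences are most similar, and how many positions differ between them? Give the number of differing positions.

7

Pairwise Hamming distances:
  Junco_nigra vs Dendro_alba: 9
  Junco_nigra vs Bracho_borealis: 7
  Dendro_alba vs Bracho_borealis: 13
The smallest is 7, between Junco_nigra and Bracho_borealis.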